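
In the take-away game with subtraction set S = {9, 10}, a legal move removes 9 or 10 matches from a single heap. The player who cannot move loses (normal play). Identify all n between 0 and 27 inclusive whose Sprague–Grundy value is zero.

0, 1, 2, 3, 4, 5, 6, 7, 8, 19, 20, 21, 22, 23, 24, 25, 26, 27

n :  0  1  2  3  4  5  6  7  8  9 10 11 12 13 14 15 16 17 18 19 20 21 22 23 24 25 26 27
G :  0  0  0  0  0  0  0  0  0  1  1  1  1  1  1  1  1  1  2  0  0  0  0  0  0  0  0  0
P-positions are exactly the n with G(n) = 0.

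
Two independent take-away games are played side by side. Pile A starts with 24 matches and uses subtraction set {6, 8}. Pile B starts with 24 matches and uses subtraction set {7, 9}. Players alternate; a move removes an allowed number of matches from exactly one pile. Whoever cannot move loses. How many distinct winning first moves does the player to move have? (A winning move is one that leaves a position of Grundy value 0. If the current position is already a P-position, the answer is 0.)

0

Pile A, S = {6, 8}:
n :  0  1  2  3  4  5  6  7  8  9 10 11 12 13 14 15 16 17 18 19 20 21 22 23 24
G :  0  0  0  0  0  0  1  1  1  1  1  1  2  2  0  0  0  0  0  0  1  1  1  1  1
G_A(24) = 1.
Pile B, S = {7, 9}:
G(0) = 0
G(1) = mex{} = 0
G(2) = mex{} = 0
G(3) = mex{} = 0
G(4) = mex{} = 0
G(5) = mex{} = 0
G(6) = mex{} = 0
G(7) = mex{0} = 1
G(8) = mex{0} = 1
G(9) = mex{0,0} = 1
G(10) = mex{0,0} = 1
G(11) = mex{0,0} = 1
G(12) = mex{0,0} = 1
G(13) = mex{0,0} = 1
G(14) = mex{1,0} = 2
G(15) = mex{1,0} = 2
G(16) = mex{1,1} = 0
G(17) = mex{1,1} = 0
G(18) = mex{1,1} = 0
G(19) = mex{1,1} = 0
G(20) = mex{1,1} = 0
G(21) = mex{2,1} = 0
G(22) = mex{2,1} = 0
G(23) = mex{0,2} = 1
G(24) = mex{0,2} = 1
G_B(24) = 1.
Combined Grundy value = 1 ⊕ 1 = 0.
A winning move leaves total XOR = 0, i.e. changes one component's Grundy value g to g ⊕ X where X is the current total.
Pile A: target g' = 1⊕0 = 1, but every legal move changes the Grundy value (mex property), so 0 moves.
Pile B: target g' = 1⊕0 = 1, but every legal move changes the Grundy value (mex property), so 0 moves.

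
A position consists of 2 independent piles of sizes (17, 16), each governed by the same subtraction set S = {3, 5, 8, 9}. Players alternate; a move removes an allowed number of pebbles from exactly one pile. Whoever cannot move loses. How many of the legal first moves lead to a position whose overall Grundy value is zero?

0

All piles use S = {3, 5, 8, 9}:
n :  0  1  2  3  4  5  6  7  8  9 10 11 12 13 14 15 16 17
G :  0  0  0  1  1  1  2  2  2  3  3  3  0  0  0  1  1  1
Pile A: G(17) = 1.
Pile B: G(16) = 1.
Combined Grundy value = 1 ⊕ 1 = 0.
A winning move leaves total XOR = 0, i.e. changes one component's Grundy value g to g ⊕ X where X is the current total.
Pile A: target g' = 1⊕0 = 1, but every legal move changes the Grundy value (mex property), so 0 moves.
Pile B: target g' = 1⊕0 = 1, but every legal move changes the Grundy value (mex property), so 0 moves.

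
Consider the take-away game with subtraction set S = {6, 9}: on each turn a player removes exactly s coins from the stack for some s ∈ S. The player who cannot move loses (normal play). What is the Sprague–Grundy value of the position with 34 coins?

0

G(0) = 0
G(1) = mex{} = 0
G(2) = mex{} = 0
G(3) = mex{} = 0
G(4) = mex{} = 0
G(5) = mex{} = 0
G(6) = mex{0} = 1
G(7) = mex{0} = 1
G(8) = mex{0} = 1
G(9) = mex{0,0} = 1
G(10) = mex{0,0} = 1
G(11) = mex{0,0} = 1
G(12) = mex{1,0} = 2
G(13) = mex{1,0} = 2
G(14) = mex{1,0} = 2
G(15) = mex{1,1} = 0
G(16) = mex{1,1} = 0
G(17) = mex{1,1} = 0
G(18) = mex{2,1} = 0
G(19) = mex{2,1} = 0
G(20) = mex{2,1} = 0
G(21) = mex{0,2} = 1
G(22) = mex{0,2} = 1
G(23) = mex{0,2} = 1
G(24) = mex{0,0} = 1
G(25) = mex{0,0} = 1
G(26) = mex{0,0} = 1
G(27) = mex{1,0} = 2
G(28) = mex{1,0} = 2
G(29) = mex{1,0} = 2
G(30) = mex{1,1} = 0
G(31) = mex{1,1} = 0
G(32) = mex{1,1} = 0
G(33) = mex{2,1} = 0
G(34) = mex{2,1} = 0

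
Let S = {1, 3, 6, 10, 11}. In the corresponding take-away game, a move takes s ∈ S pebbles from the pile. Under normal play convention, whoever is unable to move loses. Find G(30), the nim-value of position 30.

G(0) = 0
G(1) = mex{0} = 1
G(2) = mex{1} = 0
G(3) = mex{0,0} = 1
G(4) = mex{1,1} = 0
G(5) = mex{0,0} = 1
G(6) = mex{1,1,0} = 2
G(7) = mex{2,0,1} = 3
G(8) = mex{3,1,0} = 2
G(9) = mex{2,2,1} = 0
G(10) = mex{0,3,0,0} = 1
G(11) = mex{1,2,1,1,0} = 3
G(12) = mex{3,0,2,0,1} = 4
G(13) = mex{4,1,3,1,0} = 2
G(14) = mex{2,3,2,0,1} = 4
G(15) = mex{4,4,0,1,0} = 2
G(16) = mex{2,2,1,2,1} = 0
G(17) = mex{0,4,3,3,2} = 1
G(18) = mex{1,2,4,2,3} = 0
G(19) = mex{0,0,2,0,2} = 1
G(20) = mex{1,1,4,1,0} = 2
G(21) = mex{2,0,2,3,1} = 4
G(22) = mex{4,1,0,4,3} = 2
G(23) = mex{2,2,1,2,4} = 0
G(24) = mex{0,4,0,4,2} = 1
G(25) = mex{1,2,1,2,4} = 0
G(26) = mex{0,0,2,0,2} = 1
G(27) = mex{1,1,4,1,0} = 2
G(28) = mex{2,0,2,0,1} = 3
G(29) = mex{3,1,0,1,0} = 2
G(30) = mex{2,2,1,2,1} = 0

0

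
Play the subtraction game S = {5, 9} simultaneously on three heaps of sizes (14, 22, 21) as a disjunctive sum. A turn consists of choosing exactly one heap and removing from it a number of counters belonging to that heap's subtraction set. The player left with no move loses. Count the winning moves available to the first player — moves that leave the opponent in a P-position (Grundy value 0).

0

All heaps use S = {5, 9}:
G(0) = 0
G(1) = mex{} = 0
G(2) = mex{} = 0
G(3) = mex{} = 0
G(4) = mex{} = 0
G(5) = mex{0} = 1
G(6) = mex{0} = 1
G(7) = mex{0} = 1
G(8) = mex{0} = 1
G(9) = mex{0,0} = 1
G(10) = mex{1,0} = 2
G(11) = mex{1,0} = 2
G(12) = mex{1,0} = 2
G(13) = mex{1,0} = 2
G(14) = mex{1,1} = 0
G(15) = mex{2,1} = 0
G(16) = mex{2,1} = 0
G(17) = mex{2,1} = 0
G(18) = mex{2,1} = 0
G(19) = mex{0,2} = 1
G(20) = mex{0,2} = 1
G(21) = mex{0,2} = 1
G(22) = mex{0,2} = 1
Heap A: G(14) = 0.
Heap B: G(22) = 1.
Heap C: G(21) = 1.
Combined Grundy value = 0 ⊕ 1 ⊕ 1 = 0.
A winning move leaves total XOR = 0, i.e. changes one component's Grundy value g to g ⊕ X where X is the current total.
Heap A: target g' = 0⊕0 = 0, but every legal move changes the Grundy value (mex property), so 0 moves.
Heap B: target g' = 1⊕0 = 1, but every legal move changes the Grundy value (mex property), so 0 moves.
Heap C: target g' = 1⊕0 = 1, but every legal move changes the Grundy value (mex property), so 0 moves.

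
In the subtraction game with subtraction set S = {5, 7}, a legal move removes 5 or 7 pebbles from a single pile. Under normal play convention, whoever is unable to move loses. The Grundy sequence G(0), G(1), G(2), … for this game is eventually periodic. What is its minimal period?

G(0) = 0
G(1) = mex{} = 0
G(2) = mex{} = 0
G(3) = mex{} = 0
G(4) = mex{} = 0
G(5) = mex{0} = 1
G(6) = mex{0} = 1
G(7) = mex{0,0} = 1
G(8) = mex{0,0} = 1
G(9) = mex{0,0} = 1
G(10) = mex{1,0} = 2
G(11) = mex{1,0} = 2
G(12) = mex{1,1} = 0
G(13) = mex{1,1} = 0
G(14) = mex{1,1} = 0
G(15) = mex{2,1} = 0
G(16) = mex{2,1} = 0
G(17) = mex{0,2} = 1
G(18) = mex{0,2} = 1
G(19) = mex{0,0} = 1
G(20) = mex{0,0} = 1
G(21) = mex{0,0} = 1
G(22) = mex{1,0} = 2
G(23) = mex{1,0} = 2
G(24) = mex{1,1} = 0
G(25) = mex{1,1} = 0
G(n+12) = G(n) holds for n = 0,…,6 (a full window of length max(S) = 7), so the sequence is purely periodic with period 12.

12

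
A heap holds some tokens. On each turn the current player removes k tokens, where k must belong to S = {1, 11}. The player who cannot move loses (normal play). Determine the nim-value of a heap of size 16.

G(0) = 0
G(1) = mex{0} = 1
G(2) = mex{1} = 0
G(3) = mex{0} = 1
G(4) = mex{1} = 0
G(5) = mex{0} = 1
G(6) = mex{1} = 0
G(7) = mex{0} = 1
G(8) = mex{1} = 0
G(9) = mex{0} = 1
G(10) = mex{1} = 0
G(11) = mex{0,0} = 1
G(12) = mex{1,1} = 0
G(13) = mex{0,0} = 1
G(14) = mex{1,1} = 0
G(15) = mex{0,0} = 1
G(16) = mex{1,1} = 0

0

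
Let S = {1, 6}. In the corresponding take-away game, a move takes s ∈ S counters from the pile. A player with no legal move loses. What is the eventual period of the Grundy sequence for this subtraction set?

7

n :  0  1  2  3  4  5  6  7  8  9 10 11 12 13 14 15
G :  0  1  0  1  0  1  2  0  1  0  1  0  1  2  0  1
G(n+7) = G(n) holds for n = 0,…,5 (a full window of length max(S) = 6), so the sequence is purely periodic with period 7.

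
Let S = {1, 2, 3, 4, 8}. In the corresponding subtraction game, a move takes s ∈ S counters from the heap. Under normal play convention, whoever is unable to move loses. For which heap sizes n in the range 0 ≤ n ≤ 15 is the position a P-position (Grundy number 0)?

0, 5, 10, 15

G(0) = 0
G(1) = mex{0} = 1
G(2) = mex{1,0} = 2
G(3) = mex{2,1,0} = 3
G(4) = mex{3,2,1,0} = 4
G(5) = mex{4,3,2,1} = 0
G(6) = mex{0,4,3,2} = 1
G(7) = mex{1,0,4,3} = 2
G(8) = mex{2,1,0,4,0} = 3
G(9) = mex{3,2,1,0,1} = 4
G(10) = mex{4,3,2,1,2} = 0
G(11) = mex{0,4,3,2,3} = 1
G(12) = mex{1,0,4,3,4} = 2
G(13) = mex{2,1,0,4,0} = 3
G(14) = mex{3,2,1,0,1} = 4
G(15) = mex{4,3,2,1,2} = 0
P-positions are exactly the n with G(n) = 0.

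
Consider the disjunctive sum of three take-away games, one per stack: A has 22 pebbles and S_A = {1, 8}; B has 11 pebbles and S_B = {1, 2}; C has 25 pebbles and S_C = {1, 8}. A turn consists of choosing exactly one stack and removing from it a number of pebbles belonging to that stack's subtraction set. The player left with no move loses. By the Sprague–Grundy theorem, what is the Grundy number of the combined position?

Stack A, S = {1, 8}:
n :  0  1  2  3  4  5  6  7  8  9 10 11 12 13 14 15 16 17 18 19 20 21 22
G :  0  1  0  1  0  1  0  1  2  0  1  0  1  0  1  0  1  2  0  1  0  1  0
G_A(22) = 0.
Stack B, S = {1, 2}:
G(0) = 0
G(1) = mex{0} = 1
G(2) = mex{1,0} = 2
G(3) = mex{2,1} = 0
G(4) = mex{0,2} = 1
G(5) = mex{1,0} = 2
G(6) = mex{2,1} = 0
G(7) = mex{0,2} = 1
G(8) = mex{1,0} = 2
G(9) = mex{2,1} = 0
G(10) = mex{0,2} = 1
G(11) = mex{1,0} = 2
G_B(11) = 2.
Stack C, S = {1, 8}:
n :  0  1  2  3  4  5  6  7  8  9 10 11 12 13 14 15 16 17 18 19 20 21 22 23 24 25
G :  0  1  0  1  0  1  0  1  2  0  1  0  1  0  1  0  1  2  0  1  0  1  0  1  0  1
G_C(25) = 1.
Combined Grundy value = 0 ⊕ 2 ⊕ 1 = 3.

3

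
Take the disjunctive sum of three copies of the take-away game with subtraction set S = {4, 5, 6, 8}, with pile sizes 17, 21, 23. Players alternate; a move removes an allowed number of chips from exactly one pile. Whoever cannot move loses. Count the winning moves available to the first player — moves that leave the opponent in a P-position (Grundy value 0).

All piles use S = {4, 5, 6, 8}:
G(0) = 0
G(1) = mex{} = 0
G(2) = mex{} = 0
G(3) = mex{} = 0
G(4) = mex{0} = 1
G(5) = mex{0,0} = 1
G(6) = mex{0,0,0} = 1
G(7) = mex{0,0,0} = 1
G(8) = mex{1,0,0,0} = 2
G(9) = mex{1,1,0,0} = 2
G(10) = mex{1,1,1,0} = 2
G(11) = mex{1,1,1,0} = 2
G(12) = mex{2,1,1,1} = 0
G(13) = mex{2,2,1,1} = 0
G(14) = mex{2,2,2,1} = 0
G(15) = mex{2,2,2,1} = 0
G(16) = mex{0,2,2,2} = 1
G(17) = mex{0,0,2,2} = 1
G(18) = mex{0,0,0,2} = 1
G(19) = mex{0,0,0,2} = 1
G(20) = mex{1,0,0,0} = 2
G(21) = mex{1,1,0,0} = 2
G(22) = mex{1,1,1,0} = 2
G(23) = mex{1,1,1,0} = 2
Pile A: G(17) = 1.
Pile B: G(21) = 2.
Pile C: G(23) = 2.
Combined Grundy value = 1 ⊕ 2 ⊕ 2 = 1.
A winning move leaves total XOR = 0, i.e. changes one component's Grundy value g to g ⊕ X where X is the current total.
Pile A: need g' = 1⊕1 = 0. Options: 17−4→G=0, 17−5→G=0, 17−6→G=2, 17−8→G=2. Hits: 2.
Pile B: need g' = 2⊕1 = 3. Options: 21−4→G=1, 21−5→G=1, 21−6→G=0, 21−8→G=0. Hits: 0.
Pile C: need g' = 2⊕1 = 3. Options: 23−4→G=1, 23−5→G=1, 23−6→G=1, 23−8→G=0. Hits: 0.

2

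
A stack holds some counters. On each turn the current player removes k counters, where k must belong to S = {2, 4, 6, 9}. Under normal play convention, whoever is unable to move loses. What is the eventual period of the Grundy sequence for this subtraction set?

8

n :  0  1  2  3  4  5  6  7  8  9 10 11 12 13 14 15 16 17 18 19 20 21 22 23 24 25 26 27 28
G :  0  0  1  1  2  2  3  3  0  4  1  0  2  1  3  2  0  3  1  0  2  1  3  2  0  3  1  0  2
From n = 10 onward G(n+8) = G(n); since this holds over max(S) = 9 consecutive positions the period is 8 (pre-period 10).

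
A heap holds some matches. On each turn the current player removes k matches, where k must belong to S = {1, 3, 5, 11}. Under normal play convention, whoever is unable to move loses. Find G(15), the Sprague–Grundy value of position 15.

G(0) = 0
G(1) = mex{0} = 1
G(2) = mex{1} = 0
G(3) = mex{0,0} = 1
G(4) = mex{1,1} = 0
G(5) = mex{0,0,0} = 1
G(6) = mex{1,1,1} = 0
G(7) = mex{0,0,0} = 1
G(8) = mex{1,1,1} = 0
G(9) = mex{0,0,0} = 1
G(10) = mex{1,1,1} = 0
G(11) = mex{0,0,0,0} = 1
G(12) = mex{1,1,1,1} = 0
G(13) = mex{0,0,0,0} = 1
G(14) = mex{1,1,1,1} = 0
G(15) = mex{0,0,0,0} = 1

1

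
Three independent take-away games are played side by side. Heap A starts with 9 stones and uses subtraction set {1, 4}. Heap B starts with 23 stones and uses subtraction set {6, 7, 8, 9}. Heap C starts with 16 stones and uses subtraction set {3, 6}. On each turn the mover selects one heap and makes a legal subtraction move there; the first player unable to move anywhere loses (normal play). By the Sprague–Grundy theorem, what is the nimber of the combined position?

Heap A, S = {1, 4}:
n : 0 1 2 3 4 5 6 7 8 9
G : 0 1 0 1 2 0 1 0 1 2
G_A(9) = 2.
Heap B, S = {6, 7, 8, 9}:
n :  0  1  2  3  4  5  6  7  8  9 10 11 12 13 14 15 16 17 18 19 20 21 22 23
G :  0  0  0  0  0  0  1  1  1  1  1  1  2  2  2  0  0  0  0  0  0  1  1  1
G_B(23) = 1.
Heap C, S = {3, 6}:
G(0) = 0
G(1) = mex{} = 0
G(2) = mex{} = 0
G(3) = mex{0} = 1
G(4) = mex{0} = 1
G(5) = mex{0} = 1
G(6) = mex{1,0} = 2
G(7) = mex{1,0} = 2
G(8) = mex{1,0} = 2
G(9) = mex{2,1} = 0
G(10) = mex{2,1} = 0
G(11) = mex{2,1} = 0
G(12) = mex{0,2} = 1
G(13) = mex{0,2} = 1
G(14) = mex{0,2} = 1
G(15) = mex{1,0} = 2
G(16) = mex{1,0} = 2
G_C(16) = 2.
Combined Grundy value = 2 ⊕ 1 ⊕ 2 = 1.

1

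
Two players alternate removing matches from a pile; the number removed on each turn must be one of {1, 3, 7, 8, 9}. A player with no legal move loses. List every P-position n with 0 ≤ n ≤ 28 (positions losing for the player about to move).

0, 2, 4, 6, 16, 18, 20, 22

n :  0  1  2  3  4  5  6  7  8  9 10 11 12 13 14 15 16 17 18 19 20 21 22 23 24 25 26 27 28
G :  0  1  0  1  0  1  0  1  2  3  2  3  2  3  2  3  0  1  0  1  0  1  0  1  2  3  2  3  2
P-positions are exactly the n with G(n) = 0.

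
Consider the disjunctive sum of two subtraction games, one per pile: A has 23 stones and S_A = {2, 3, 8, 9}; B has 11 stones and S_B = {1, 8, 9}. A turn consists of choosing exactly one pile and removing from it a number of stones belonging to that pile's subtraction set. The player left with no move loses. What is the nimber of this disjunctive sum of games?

3

Pile A, S = {2, 3, 8, 9}:
G(0) = 0
G(1) = mex{} = 0
G(2) = mex{0} = 1
G(3) = mex{0,0} = 1
G(4) = mex{1,0} = 2
G(5) = mex{1,1} = 0
G(6) = mex{2,1} = 0
G(7) = mex{0,2} = 1
G(8) = mex{0,0,0} = 1
G(9) = mex{1,0,0,0} = 2
G(10) = mex{1,1,1,0} = 2
G(11) = mex{2,1,1,1} = 0
G(12) = mex{2,2,2,1} = 0
G(13) = mex{0,2,0,2} = 1
G(14) = mex{0,0,0,0} = 1
G(15) = mex{1,0,1,0} = 2
G(16) = mex{1,1,1,1} = 0
G(17) = mex{2,1,2,1} = 0
G(18) = mex{0,2,2,2} = 1
G(19) = mex{0,0,0,2} = 1
G(20) = mex{1,0,0,0} = 2
G(21) = mex{1,1,1,0} = 2
G(22) = mex{2,1,1,1} = 0
G(23) = mex{2,2,2,1} = 0
G_A(23) = 0.
Pile B, S = {1, 8, 9}:
n :  0  1  2  3  4  5  6  7  8  9 10 11
G :  0  1  0  1  0  1  0  1  2  3  2  3
G_B(11) = 3.
Combined Grundy value = 0 ⊕ 3 = 3.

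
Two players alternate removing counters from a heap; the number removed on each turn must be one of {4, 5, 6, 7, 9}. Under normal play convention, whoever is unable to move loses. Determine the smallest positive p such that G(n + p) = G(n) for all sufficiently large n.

G(0) = 0
G(1) = mex{} = 0
G(2) = mex{} = 0
G(3) = mex{} = 0
G(4) = mex{0} = 1
G(5) = mex{0,0} = 1
G(6) = mex{0,0,0} = 1
G(7) = mex{0,0,0,0} = 1
G(8) = mex{1,0,0,0} = 2
G(9) = mex{1,1,0,0,0} = 2
G(10) = mex{1,1,1,0,0} = 2
G(11) = mex{1,1,1,1,0} = 2
G(12) = mex{2,1,1,1,0} = 3
G(13) = mex{2,2,1,1,1} = 0
G(14) = mex{2,2,2,1,1} = 0
G(15) = mex{2,2,2,2,1} = 0
G(16) = mex{3,2,2,2,1} = 0
G(17) = mex{0,3,2,2,2} = 1
G(18) = mex{0,0,3,2,2} = 1
G(19) = mex{0,0,0,3,2} = 1
G(20) = mex{0,0,0,0,2} = 1
G(21) = mex{1,0,0,0,3} = 2
G(22) = mex{1,1,0,0,0} = 2
G(23) = mex{1,1,1,0,0} = 2
G(24) = mex{1,1,1,1,0} = 2
G(25) = mex{2,1,1,1,0} = 3
G(26) = mex{2,2,1,1,1} = 0
G(27) = mex{2,2,2,1,1} = 0
G(n+13) = G(n) holds for n = 0,…,8 (a full window of length max(S) = 9), so the sequence is purely periodic with period 13.

13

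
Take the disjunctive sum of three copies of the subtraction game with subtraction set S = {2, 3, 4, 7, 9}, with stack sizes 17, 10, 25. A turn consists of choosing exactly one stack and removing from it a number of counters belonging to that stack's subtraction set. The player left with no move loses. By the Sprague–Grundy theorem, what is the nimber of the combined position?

All stacks use S = {2, 3, 4, 7, 9}:
n :  0  1  2  3  4  5  6  7  8  9 10 11 12 13 14 15 16 17 18 19 20 21 22 23 24 25
G :  0  0  1  1  2  2  0  3  1  4  2  0  0  1  1  2  2  0  3  1  4  2  0  0  1  1
Stack A: G(17) = 0.
Stack B: G(10) = 2.
Stack C: G(25) = 1.
Combined Grundy value = 0 ⊕ 2 ⊕ 1 = 3.

3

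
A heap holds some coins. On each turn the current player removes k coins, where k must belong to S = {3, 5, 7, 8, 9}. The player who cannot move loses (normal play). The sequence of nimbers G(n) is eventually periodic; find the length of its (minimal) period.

n :  0  1  2  3  4  5  6  7  8  9 10 11 12 13 14 15 16 17 18 19 20 21 22 23 24 25
G :  0  0  0  1  1  1  2  2  2  3  3  3  0  0  0  1  1  1  2  2  2  3  3  3  0  0
G(n+12) = G(n) holds for n = 0,…,8 (a full window of length max(S) = 9), so the sequence is purely periodic with period 12.

12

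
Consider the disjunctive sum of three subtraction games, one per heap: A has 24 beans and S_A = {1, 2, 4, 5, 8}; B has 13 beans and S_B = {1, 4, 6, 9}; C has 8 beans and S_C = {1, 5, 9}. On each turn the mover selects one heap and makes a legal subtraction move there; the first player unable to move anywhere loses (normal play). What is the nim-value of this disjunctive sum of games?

Heap A, S = {1, 2, 4, 5, 8}:
G(0) = 0
G(1) = mex{0} = 1
G(2) = mex{1,0} = 2
G(3) = mex{2,1} = 0
G(4) = mex{0,2,0} = 1
G(5) = mex{1,0,1,0} = 2
G(6) = mex{2,1,2,1} = 0
G(7) = mex{0,2,0,2} = 1
G(8) = mex{1,0,1,0,0} = 2
G(9) = mex{2,1,2,1,1} = 0
G(10) = mex{0,2,0,2,2} = 1
G(11) = mex{1,0,1,0,0} = 2
G(12) = mex{2,1,2,1,1} = 0
G(13) = mex{0,2,0,2,2} = 1
G(14) = mex{1,0,1,0,0} = 2
G(15) = mex{2,1,2,1,1} = 0
G(16) = mex{0,2,0,2,2} = 1
G(17) = mex{1,0,1,0,0} = 2
G(18) = mex{2,1,2,1,1} = 0
G(19) = mex{0,2,0,2,2} = 1
G(20) = mex{1,0,1,0,0} = 2
G(21) = mex{2,1,2,1,1} = 0
G(22) = mex{0,2,0,2,2} = 1
G(23) = mex{1,0,1,0,0} = 2
G(24) = mex{2,1,2,1,1} = 0
G_A(24) = 0.
Heap B, S = {1, 4, 6, 9}:
n :  0  1  2  3  4  5  6  7  8  9 10 11 12 13
G :  0  1  0  1  2  0  1  0  1  2  0  1  0  1
G_B(13) = 1.
Heap C, S = {1, 5, 9}:
n : 0 1 2 3 4 5 6 7 8
G : 0 1 0 1 0 1 0 1 0
G_C(8) = 0.
Combined Grundy value = 0 ⊕ 1 ⊕ 0 = 1.

1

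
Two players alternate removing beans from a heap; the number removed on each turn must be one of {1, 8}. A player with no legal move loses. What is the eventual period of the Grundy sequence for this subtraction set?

9

n :  0  1  2  3  4  5  6  7  8  9 10 11 12 13 14 15 16 17 18 19
G :  0  1  0  1  0  1  0  1  2  0  1  0  1  0  1  0  1  2  0  1
G(n+9) = G(n) holds for n = 0,…,7 (a full window of length max(S) = 8), so the sequence is purely periodic with period 9.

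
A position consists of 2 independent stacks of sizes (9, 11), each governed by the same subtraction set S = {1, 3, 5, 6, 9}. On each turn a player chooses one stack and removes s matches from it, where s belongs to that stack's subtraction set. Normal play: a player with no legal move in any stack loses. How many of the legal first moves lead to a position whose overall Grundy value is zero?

All stacks use S = {1, 3, 5, 6, 9}:
n :  0  1  2  3  4  5  6  7  8  9 10 11
G :  0  1  0  1  0  1  2  3  2  3  2  3
Stack A: G(9) = 3.
Stack B: G(11) = 3.
Combined Grundy value = 3 ⊕ 3 = 0.
A winning move leaves total XOR = 0, i.e. changes one component's Grundy value g to g ⊕ X where X is the current total.
Stack A: target g' = 3⊕0 = 3, but every legal move changes the Grundy value (mex property), so 0 moves.
Stack B: target g' = 3⊕0 = 3, but every legal move changes the Grundy value (mex property), so 0 moves.

0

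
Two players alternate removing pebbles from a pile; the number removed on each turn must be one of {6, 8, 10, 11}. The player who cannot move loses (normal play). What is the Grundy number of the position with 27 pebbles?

1

G(0) = 0
G(1) = mex{} = 0
G(2) = mex{} = 0
G(3) = mex{} = 0
G(4) = mex{} = 0
G(5) = mex{} = 0
G(6) = mex{0} = 1
G(7) = mex{0} = 1
G(8) = mex{0,0} = 1
G(9) = mex{0,0} = 1
G(10) = mex{0,0,0} = 1
G(11) = mex{0,0,0,0} = 1
G(12) = mex{1,0,0,0} = 2
G(13) = mex{1,0,0,0} = 2
G(14) = mex{1,1,0,0} = 2
G(15) = mex{1,1,0,0} = 2
G(16) = mex{1,1,1,0} = 2
G(17) = mex{1,1,1,1} = 0
G(18) = mex{2,1,1,1} = 0
G(19) = mex{2,1,1,1} = 0
G(20) = mex{2,2,1,1} = 0
G(21) = mex{2,2,1,1} = 0
G(22) = mex{2,2,2,1} = 0
G(23) = mex{0,2,2,2} = 1
G(24) = mex{0,2,2,2} = 1
G(25) = mex{0,0,2,2} = 1
G(26) = mex{0,0,2,2} = 1
G(27) = mex{0,0,0,2} = 1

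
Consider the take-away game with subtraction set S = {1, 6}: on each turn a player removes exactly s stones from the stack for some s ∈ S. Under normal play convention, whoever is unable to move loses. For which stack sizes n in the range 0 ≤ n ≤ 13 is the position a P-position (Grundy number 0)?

G(0) = 0
G(1) = mex{0} = 1
G(2) = mex{1} = 0
G(3) = mex{0} = 1
G(4) = mex{1} = 0
G(5) = mex{0} = 1
G(6) = mex{1,0} = 2
G(7) = mex{2,1} = 0
G(8) = mex{0,0} = 1
G(9) = mex{1,1} = 0
G(10) = mex{0,0} = 1
G(11) = mex{1,1} = 0
G(12) = mex{0,2} = 1
G(13) = mex{1,0} = 2
P-positions are exactly the n with G(n) = 0.

0, 2, 4, 7, 9, 11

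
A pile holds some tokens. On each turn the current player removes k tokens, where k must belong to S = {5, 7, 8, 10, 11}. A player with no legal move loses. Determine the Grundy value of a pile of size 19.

0

n :  0  1  2  3  4  5  6  7  8  9 10 11 12 13 14 15 16 17 18 19
G :  0  0  0  0  0  1  1  1  1  1  2  2  2  2  2  3  0  0  0  0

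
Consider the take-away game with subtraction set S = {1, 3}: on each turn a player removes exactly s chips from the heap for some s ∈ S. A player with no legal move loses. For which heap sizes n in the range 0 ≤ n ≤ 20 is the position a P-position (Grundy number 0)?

G(0) = 0
G(1) = mex{0} = 1
G(2) = mex{1} = 0
G(3) = mex{0,0} = 1
G(4) = mex{1,1} = 0
G(5) = mex{0,0} = 1
G(6) = mex{1,1} = 0
G(7) = mex{0,0} = 1
G(8) = mex{1,1} = 0
G(9) = mex{0,0} = 1
G(10) = mex{1,1} = 0
G(11) = mex{0,0} = 1
G(12) = mex{1,1} = 0
G(13) = mex{0,0} = 1
G(14) = mex{1,1} = 0
G(15) = mex{0,0} = 1
G(16) = mex{1,1} = 0
G(17) = mex{0,0} = 1
G(18) = mex{1,1} = 0
G(19) = mex{0,0} = 1
G(20) = mex{1,1} = 0
P-positions are exactly the n with G(n) = 0.

0, 2, 4, 6, 8, 10, 12, 14, 16, 18, 20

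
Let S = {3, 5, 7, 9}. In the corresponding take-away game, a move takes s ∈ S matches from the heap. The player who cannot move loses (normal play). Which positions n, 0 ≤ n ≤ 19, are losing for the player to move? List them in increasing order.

G(0) = 0
G(1) = mex{} = 0
G(2) = mex{} = 0
G(3) = mex{0} = 1
G(4) = mex{0} = 1
G(5) = mex{0,0} = 1
G(6) = mex{1,0} = 2
G(7) = mex{1,0,0} = 2
G(8) = mex{1,1,0} = 2
G(9) = mex{2,1,0,0} = 3
G(10) = mex{2,1,1,0} = 3
G(11) = mex{2,2,1,0} = 3
G(12) = mex{3,2,1,1} = 0
G(13) = mex{3,2,2,1} = 0
G(14) = mex{3,3,2,1} = 0
G(15) = mex{0,3,2,2} = 1
G(16) = mex{0,3,3,2} = 1
G(17) = mex{0,0,3,2} = 1
G(18) = mex{1,0,3,3} = 2
G(19) = mex{1,0,0,3} = 2
P-positions are exactly the n with G(n) = 0.

0, 1, 2, 12, 13, 14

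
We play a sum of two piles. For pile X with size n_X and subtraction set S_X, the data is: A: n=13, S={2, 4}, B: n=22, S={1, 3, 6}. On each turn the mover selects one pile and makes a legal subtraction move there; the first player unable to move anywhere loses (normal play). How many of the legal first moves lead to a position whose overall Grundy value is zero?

0

Pile A, S = {2, 4}:
n :  0  1  2  3  4  5  6  7  8  9 10 11 12 13
G :  0  0  1  1  2  2  0  0  1  1  2  2  0  0
G_A(13) = 0.
Pile B, S = {1, 3, 6}:
G(0) = 0
G(1) = mex{0} = 1
G(2) = mex{1} = 0
G(3) = mex{0,0} = 1
G(4) = mex{1,1} = 0
G(5) = mex{0,0} = 1
G(6) = mex{1,1,0} = 2
G(7) = mex{2,0,1} = 3
G(8) = mex{3,1,0} = 2
G(9) = mex{2,2,1} = 0
G(10) = mex{0,3,0} = 1
G(11) = mex{1,2,1} = 0
G(12) = mex{0,0,2} = 1
G(13) = mex{1,1,3} = 0
G(14) = mex{0,0,2} = 1
G(15) = mex{1,1,0} = 2
G(16) = mex{2,0,1} = 3
G(17) = mex{3,1,0} = 2
G(18) = mex{2,2,1} = 0
G(19) = mex{0,3,0} = 1
G(20) = mex{1,2,1} = 0
G(21) = mex{0,0,2} = 1
G(22) = mex{1,1,3} = 0
G_B(22) = 0.
Combined Grundy value = 0 ⊕ 0 = 0.
A winning move leaves total XOR = 0, i.e. changes one component's Grundy value g to g ⊕ X where X is the current total.
Pile A: target g' = 0⊕0 = 0, but every legal move changes the Grundy value (mex property), so 0 moves.
Pile B: target g' = 0⊕0 = 0, but every legal move changes the Grundy value (mex property), so 0 moves.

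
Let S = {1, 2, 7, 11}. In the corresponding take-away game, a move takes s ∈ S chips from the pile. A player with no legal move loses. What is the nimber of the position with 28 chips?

1

G(0) = 0
G(1) = mex{0} = 1
G(2) = mex{1,0} = 2
G(3) = mex{2,1} = 0
G(4) = mex{0,2} = 1
G(5) = mex{1,0} = 2
G(6) = mex{2,1} = 0
G(7) = mex{0,2,0} = 1
G(8) = mex{1,0,1} = 2
G(9) = mex{2,1,2} = 0
G(10) = mex{0,2,0} = 1
G(11) = mex{1,0,1,0} = 2
G(12) = mex{2,1,2,1} = 0
G(13) = mex{0,2,0,2} = 1
G(14) = mex{1,0,1,0} = 2
G(15) = mex{2,1,2,1} = 0
G(16) = mex{0,2,0,2} = 1
G(17) = mex{1,0,1,0} = 2
G(18) = mex{2,1,2,1} = 0
G(19) = mex{0,2,0,2} = 1
G(20) = mex{1,0,1,0} = 2
G(21) = mex{2,1,2,1} = 0
G(22) = mex{0,2,0,2} = 1
G(23) = mex{1,0,1,0} = 2
G(24) = mex{2,1,2,1} = 0
G(25) = mex{0,2,0,2} = 1
G(26) = mex{1,0,1,0} = 2
G(27) = mex{2,1,2,1} = 0
G(28) = mex{0,2,0,2} = 1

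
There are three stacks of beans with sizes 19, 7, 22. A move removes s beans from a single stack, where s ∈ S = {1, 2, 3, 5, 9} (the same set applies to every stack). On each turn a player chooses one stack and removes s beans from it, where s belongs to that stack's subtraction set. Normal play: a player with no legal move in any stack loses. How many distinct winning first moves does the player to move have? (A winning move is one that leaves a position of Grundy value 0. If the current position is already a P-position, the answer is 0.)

All stacks use S = {1, 2, 3, 5, 9}:
G(0) = 0
G(1) = mex{0} = 1
G(2) = mex{1,0} = 2
G(3) = mex{2,1,0} = 3
G(4) = mex{3,2,1} = 0
G(5) = mex{0,3,2,0} = 1
G(6) = mex{1,0,3,1} = 2
G(7) = mex{2,1,0,2} = 3
G(8) = mex{3,2,1,3} = 0
G(9) = mex{0,3,2,0,0} = 1
G(10) = mex{1,0,3,1,1} = 2
G(11) = mex{2,1,0,2,2} = 3
G(12) = mex{3,2,1,3,3} = 0
G(13) = mex{0,3,2,0,0} = 1
G(14) = mex{1,0,3,1,1} = 2
G(15) = mex{2,1,0,2,2} = 3
G(16) = mex{3,2,1,3,3} = 0
G(17) = mex{0,3,2,0,0} = 1
G(18) = mex{1,0,3,1,1} = 2
G(19) = mex{2,1,0,2,2} = 3
G(20) = mex{3,2,1,3,3} = 0
G(21) = mex{0,3,2,0,0} = 1
G(22) = mex{1,0,3,1,1} = 2
Stack A: G(19) = 3.
Stack B: G(7) = 3.
Stack C: G(22) = 2.
Combined Grundy value = 3 ⊕ 3 ⊕ 2 = 2.
A winning move leaves total XOR = 0, i.e. changes one component's Grundy value g to g ⊕ X where X is the current total.
Stack A: need g' = 3⊕2 = 1. Options: 19−1→G=2, 19−2→G=1, 19−3→G=0, 19−5→G=2, 19−9→G=2. Hits: 1.
Stack B: need g' = 3⊕2 = 1. Options: 7−1→G=2, 7−2→G=1, 7−3→G=0, 7−5→G=2. Hits: 1.
Stack C: need g' = 2⊕2 = 0. Options: 22−1→G=1, 22−2→G=0, 22−3→G=3, 22−5→G=1, 22−9→G=1. Hits: 1.

3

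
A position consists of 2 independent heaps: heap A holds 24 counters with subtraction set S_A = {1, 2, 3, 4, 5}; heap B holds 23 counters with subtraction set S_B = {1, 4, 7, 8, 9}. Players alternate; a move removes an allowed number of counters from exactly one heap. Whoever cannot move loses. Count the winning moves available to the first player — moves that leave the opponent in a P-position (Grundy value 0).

Heap A, S = {1, 2, 3, 4, 5}:
n :  0  1  2  3  4  5  6  7  8  9 10 11 12 13 14 15 16 17 18 19 20 21 22 23 24
G :  0  1  2  3  4  5  0  1  2  3  4  5  0  1  2  3  4  5  0  1  2  3  4  5  0
G_A(24) = 0.
Heap B, S = {1, 4, 7, 8, 9}:
n :  0  1  2  3  4  5  6  7  8  9 10 11 12 13 14 15 16 17 18 19 20 21 22 23
G :  0  1  0  1  2  0  1  2  3  2  3  4  5  3  4  0  1  0  1  2  0  1  2  3
G_B(23) = 3.
Combined Grundy value = 0 ⊕ 3 = 3.
A winning move leaves total XOR = 0, i.e. changes one component's Grundy value g to g ⊕ X where X is the current total.
Heap A: need g' = 0⊕3 = 3. Options: 24−1→G=5, 24−2→G=4, 24−3→G=3, 24−4→G=2, 24−5→G=1. Hits: 1.
Heap B: need g' = 3⊕3 = 0. Options: 23−1→G=2, 23−4→G=2, 23−7→G=1, 23−8→G=0, 23−9→G=4. Hits: 1.

2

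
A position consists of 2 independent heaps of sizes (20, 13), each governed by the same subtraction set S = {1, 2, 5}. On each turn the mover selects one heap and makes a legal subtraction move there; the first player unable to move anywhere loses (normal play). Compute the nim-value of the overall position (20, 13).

3

All heaps use S = {1, 2, 5}:
G(0) = 0
G(1) = mex{0} = 1
G(2) = mex{1,0} = 2
G(3) = mex{2,1} = 0
G(4) = mex{0,2} = 1
G(5) = mex{1,0,0} = 2
G(6) = mex{2,1,1} = 0
G(7) = mex{0,2,2} = 1
G(8) = mex{1,0,0} = 2
G(9) = mex{2,1,1} = 0
G(10) = mex{0,2,2} = 1
G(11) = mex{1,0,0} = 2
G(12) = mex{2,1,1} = 0
G(13) = mex{0,2,2} = 1
G(14) = mex{1,0,0} = 2
G(15) = mex{2,1,1} = 0
G(16) = mex{0,2,2} = 1
G(17) = mex{1,0,0} = 2
G(18) = mex{2,1,1} = 0
G(19) = mex{0,2,2} = 1
G(20) = mex{1,0,0} = 2
Heap A: G(20) = 2.
Heap B: G(13) = 1.
Combined Grundy value = 2 ⊕ 1 = 3.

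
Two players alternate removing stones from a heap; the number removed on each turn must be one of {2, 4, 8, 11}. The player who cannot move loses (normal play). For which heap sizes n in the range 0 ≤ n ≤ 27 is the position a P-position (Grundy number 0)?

0, 1, 6, 7, 13, 16, 19, 22, 25

G(0) = 0
G(1) = mex{} = 0
G(2) = mex{0} = 1
G(3) = mex{0} = 1
G(4) = mex{1,0} = 2
G(5) = mex{1,0} = 2
G(6) = mex{2,1} = 0
G(7) = mex{2,1} = 0
G(8) = mex{0,2,0} = 1
G(9) = mex{0,2,0} = 1
G(10) = mex{1,0,1} = 2
G(11) = mex{1,0,1,0} = 2
G(12) = mex{2,1,2,0} = 3
G(13) = mex{2,1,2,1} = 0
G(14) = mex{3,2,0,1} = 4
G(15) = mex{0,2,0,2} = 1
G(16) = mex{4,3,1,2} = 0
G(17) = mex{1,0,1,0} = 2
G(18) = mex{0,4,2,0} = 1
G(19) = mex{2,1,2,1} = 0
G(20) = mex{1,0,3,1} = 2
G(21) = mex{0,2,0,2} = 1
G(22) = mex{2,1,4,2} = 0
G(23) = mex{1,0,1,3} = 2
G(24) = mex{0,2,0,0} = 1
G(25) = mex{2,1,2,4} = 0
G(26) = mex{1,0,1,1} = 2
G(27) = mex{0,2,0,0} = 1
P-positions are exactly the n with G(n) = 0.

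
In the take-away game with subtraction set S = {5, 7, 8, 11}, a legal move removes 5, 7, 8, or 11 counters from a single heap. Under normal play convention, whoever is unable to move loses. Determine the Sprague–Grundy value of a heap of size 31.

3

G(0) = 0
G(1) = mex{} = 0
G(2) = mex{} = 0
G(3) = mex{} = 0
G(4) = mex{} = 0
G(5) = mex{0} = 1
G(6) = mex{0} = 1
G(7) = mex{0,0} = 1
G(8) = mex{0,0,0} = 1
G(9) = mex{0,0,0} = 1
G(10) = mex{1,0,0} = 2
G(11) = mex{1,0,0,0} = 2
G(12) = mex{1,1,0,0} = 2
G(13) = mex{1,1,1,0} = 2
G(14) = mex{1,1,1,0} = 2
G(15) = mex{2,1,1,0} = 3
G(16) = mex{2,1,1,1} = 0
G(17) = mex{2,2,1,1} = 0
G(18) = mex{2,2,2,1} = 0
G(19) = mex{2,2,2,1} = 0
G(20) = mex{3,2,2,1} = 0
G(21) = mex{0,2,2,2} = 1
G(22) = mex{0,3,2,2} = 1
G(23) = mex{0,0,3,2} = 1
G(24) = mex{0,0,0,2} = 1
G(25) = mex{0,0,0,2} = 1
G(26) = mex{1,0,0,3} = 2
G(27) = mex{1,0,0,0} = 2
G(28) = mex{1,1,0,0} = 2
G(29) = mex{1,1,1,0} = 2
G(30) = mex{1,1,1,0} = 2
G(31) = mex{2,1,1,0} = 3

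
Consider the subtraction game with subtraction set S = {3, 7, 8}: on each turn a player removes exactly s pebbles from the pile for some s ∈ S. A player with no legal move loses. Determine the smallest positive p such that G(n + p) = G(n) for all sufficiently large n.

5

G(0) = 0
G(1) = mex{} = 0
G(2) = mex{} = 0
G(3) = mex{0} = 1
G(4) = mex{0} = 1
G(5) = mex{0} = 1
G(6) = mex{1} = 0
G(7) = mex{1,0} = 2
G(8) = mex{1,0,0} = 2
G(9) = mex{0,0,0} = 1
G(10) = mex{2,1,0} = 3
G(11) = mex{2,1,1} = 0
G(12) = mex{1,1,1} = 0
G(13) = mex{3,0,1} = 2
G(14) = mex{0,2,0} = 1
G(15) = mex{0,2,2} = 1
G(16) = mex{2,1,2} = 0
G(17) = mex{1,3,1} = 0
G(18) = mex{1,0,3} = 2
G(19) = mex{0,0,0} = 1
G(20) = mex{0,2,0} = 1
G(21) = mex{2,1,2} = 0
G(22) = mex{1,1,1} = 0
G(23) = mex{1,0,1} = 2
G(24) = mex{0,0,0} = 1
G(25) = mex{0,2,0} = 1
From n = 11 onward G(n+5) = G(n); since this holds over max(S) = 8 consecutive positions the period is 5 (pre-period 11).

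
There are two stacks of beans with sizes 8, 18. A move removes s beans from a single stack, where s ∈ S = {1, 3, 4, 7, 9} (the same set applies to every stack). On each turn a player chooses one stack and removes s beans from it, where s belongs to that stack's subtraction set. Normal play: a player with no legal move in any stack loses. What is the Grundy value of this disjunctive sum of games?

All stacks use S = {1, 3, 4, 7, 9}:
n :  0  1  2  3  4  5  6  7  8  9 10 11 12 13 14 15 16 17 18
G :  0  1  0  1  2  3  2  3  0  1  0  1  2  3  2  3  0  1  0
Stack A: G(8) = 0.
Stack B: G(18) = 0.
Combined Grundy value = 0 ⊕ 0 = 0.

0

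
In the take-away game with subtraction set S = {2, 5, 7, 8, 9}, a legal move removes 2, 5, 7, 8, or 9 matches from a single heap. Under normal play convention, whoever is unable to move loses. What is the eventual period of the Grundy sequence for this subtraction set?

n :  0  1  2  3  4  5  6  7  8  9 10 11 12 13 14 15 16 17 18 19 20 21 22 23 24 25 26 27 28 29
G :  0  0  1  1  0  2  1  3  2  2  3  3  4  4  0  0  1  1  0  2  1  3  2  2  3  3  4  4  0  0
G(n+14) = G(n) holds for n = 0,…,8 (a full window of length max(S) = 9), so the sequence is purely periodic with period 14.

14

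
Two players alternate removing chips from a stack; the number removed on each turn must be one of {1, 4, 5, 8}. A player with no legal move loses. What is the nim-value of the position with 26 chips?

n :  0  1  2  3  4  5  6  7  8  9 10 11 12 13 14 15 16 17 18 19 20 21 22 23 24 25 26
G :  0  1  0  1  2  3  2  3  4  0  1  0  1  2  3  2  3  4  0  1  0  1  2  3  2  3  4

4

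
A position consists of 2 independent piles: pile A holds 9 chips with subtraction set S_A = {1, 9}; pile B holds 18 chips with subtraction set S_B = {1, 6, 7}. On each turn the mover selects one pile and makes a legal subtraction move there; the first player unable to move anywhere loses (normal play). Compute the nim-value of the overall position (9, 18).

Pile A, S = {1, 9}:
G(0) = 0
G(1) = mex{0} = 1
G(2) = mex{1} = 0
G(3) = mex{0} = 1
G(4) = mex{1} = 0
G(5) = mex{0} = 1
G(6) = mex{1} = 0
G(7) = mex{0} = 1
G(8) = mex{1} = 0
G(9) = mex{0,0} = 1
G_A(9) = 1.
Pile B, S = {1, 6, 7}:
n :  0  1  2  3  4  5  6  7  8  9 10 11 12 13 14 15 16 17 18
G :  0  1  0  1  0  1  2  3  2  3  2  3  0  1  0  1  0  1  2
G_B(18) = 2.
Combined Grundy value = 1 ⊕ 2 = 3.

3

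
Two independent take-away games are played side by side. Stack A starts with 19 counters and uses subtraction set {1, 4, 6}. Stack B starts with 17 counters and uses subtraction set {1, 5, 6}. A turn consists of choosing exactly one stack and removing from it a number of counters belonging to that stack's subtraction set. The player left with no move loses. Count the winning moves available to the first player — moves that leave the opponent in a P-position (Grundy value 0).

Stack A, S = {1, 4, 6}:
n :  0  1  2  3  4  5  6  7  8  9 10 11 12 13 14 15 16 17 18 19
G :  0  1  0  1  2  0  1  0  1  2  0  1  0  1  2  0  1  0  1  2
G_A(19) = 2.
Stack B, S = {1, 5, 6}:
n :  0  1  2  3  4  5  6  7  8  9 10 11 12 13 14 15 16 17
G :  0  1  0  1  0  1  2  3  2  3  2  0  1  0  1  0  1  2
G_B(17) = 2.
Combined Grundy value = 2 ⊕ 2 = 0.
A winning move leaves total XOR = 0, i.e. changes one component's Grundy value g to g ⊕ X where X is the current total.
Stack A: target g' = 2⊕0 = 2, but every legal move changes the Grundy value (mex property), so 0 moves.
Stack B: target g' = 2⊕0 = 2, but every legal move changes the Grundy value (mex property), so 0 moves.

0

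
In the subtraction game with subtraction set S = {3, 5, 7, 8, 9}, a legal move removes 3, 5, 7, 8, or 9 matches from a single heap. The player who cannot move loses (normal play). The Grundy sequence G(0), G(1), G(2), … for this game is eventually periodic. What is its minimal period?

12

n :  0  1  2  3  4  5  6  7  8  9 10 11 12 13 14 15 16 17 18 19 20 21 22 23 24 25
G :  0  0  0  1  1  1  2  2  2  3  3  3  0  0  0  1  1  1  2  2  2  3  3  3  0  0
G(n+12) = G(n) holds for n = 0,…,8 (a full window of length max(S) = 9), so the sequence is purely periodic with period 12.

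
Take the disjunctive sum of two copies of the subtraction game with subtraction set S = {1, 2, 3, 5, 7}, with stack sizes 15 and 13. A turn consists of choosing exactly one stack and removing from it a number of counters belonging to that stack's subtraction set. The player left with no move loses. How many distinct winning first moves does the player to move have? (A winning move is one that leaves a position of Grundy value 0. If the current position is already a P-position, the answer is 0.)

2

All stacks use S = {1, 2, 3, 5, 7}:
G(0) = 0
G(1) = mex{0} = 1
G(2) = mex{1,0} = 2
G(3) = mex{2,1,0} = 3
G(4) = mex{3,2,1} = 0
G(5) = mex{0,3,2,0} = 1
G(6) = mex{1,0,3,1} = 2
G(7) = mex{2,1,0,2,0} = 3
G(8) = mex{3,2,1,3,1} = 0
G(9) = mex{0,3,2,0,2} = 1
G(10) = mex{1,0,3,1,3} = 2
G(11) = mex{2,1,0,2,0} = 3
G(12) = mex{3,2,1,3,1} = 0
G(13) = mex{0,3,2,0,2} = 1
G(14) = mex{1,0,3,1,3} = 2
G(15) = mex{2,1,0,2,0} = 3
Stack A: G(15) = 3.
Stack B: G(13) = 1.
Combined Grundy value = 3 ⊕ 1 = 2.
A winning move leaves total XOR = 0, i.e. changes one component's Grundy value g to g ⊕ X where X is the current total.
Stack A: need g' = 3⊕2 = 1. Options: 15−1→G=2, 15−2→G=1, 15−3→G=0, 15−5→G=2, 15−7→G=0. Hits: 1.
Stack B: need g' = 1⊕2 = 3. Options: 13−1→G=0, 13−2→G=3, 13−3→G=2, 13−5→G=0, 13−7→G=2. Hits: 1.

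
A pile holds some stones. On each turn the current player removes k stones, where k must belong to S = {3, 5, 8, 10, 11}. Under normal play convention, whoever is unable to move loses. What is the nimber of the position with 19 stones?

1

n :  0  1  2  3  4  5  6  7  8  9 10 11 12 13 14 15 16 17 18 19
G :  0  0  0  1  1  1  2  2  2  3  3  3  4  4  0  0  0  1  1  1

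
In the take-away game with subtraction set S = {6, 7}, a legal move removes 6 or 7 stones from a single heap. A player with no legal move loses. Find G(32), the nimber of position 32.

1

G(0) = 0
G(1) = mex{} = 0
G(2) = mex{} = 0
G(3) = mex{} = 0
G(4) = mex{} = 0
G(5) = mex{} = 0
G(6) = mex{0} = 1
G(7) = mex{0,0} = 1
G(8) = mex{0,0} = 1
G(9) = mex{0,0} = 1
G(10) = mex{0,0} = 1
G(11) = mex{0,0} = 1
G(12) = mex{1,0} = 2
G(13) = mex{1,1} = 0
G(14) = mex{1,1} = 0
G(15) = mex{1,1} = 0
G(16) = mex{1,1} = 0
G(17) = mex{1,1} = 0
G(18) = mex{2,1} = 0
G(19) = mex{0,2} = 1
G(20) = mex{0,0} = 1
G(21) = mex{0,0} = 1
G(22) = mex{0,0} = 1
G(23) = mex{0,0} = 1
G(24) = mex{0,0} = 1
G(25) = mex{1,0} = 2
G(26) = mex{1,1} = 0
G(27) = mex{1,1} = 0
G(28) = mex{1,1} = 0
G(29) = mex{1,1} = 0
G(30) = mex{1,1} = 0
G(31) = mex{2,1} = 0
G(32) = mex{0,2} = 1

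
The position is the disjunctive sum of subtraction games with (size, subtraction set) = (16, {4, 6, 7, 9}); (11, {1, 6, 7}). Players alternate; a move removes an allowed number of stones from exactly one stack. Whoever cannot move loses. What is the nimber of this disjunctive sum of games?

Stack A, S = {4, 6, 7, 9}:
G(0) = 0
G(1) = mex{} = 0
G(2) = mex{} = 0
G(3) = mex{} = 0
G(4) = mex{0} = 1
G(5) = mex{0} = 1
G(6) = mex{0,0} = 1
G(7) = mex{0,0,0} = 1
G(8) = mex{1,0,0} = 2
G(9) = mex{1,0,0,0} = 2
G(10) = mex{1,1,0,0} = 2
G(11) = mex{1,1,1,0} = 2
G(12) = mex{2,1,1,0} = 3
G(13) = mex{2,1,1,1} = 0
G(14) = mex{2,2,1,1} = 0
G(15) = mex{2,2,2,1} = 0
G(16) = mex{3,2,2,1} = 0
G_A(16) = 0.
Stack B, S = {1, 6, 7}:
n :  0  1  2  3  4  5  6  7  8  9 10 11
G :  0  1  0  1  0  1  2  3  2  3  2  3
G_B(11) = 3.
Combined Grundy value = 0 ⊕ 3 = 3.

3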